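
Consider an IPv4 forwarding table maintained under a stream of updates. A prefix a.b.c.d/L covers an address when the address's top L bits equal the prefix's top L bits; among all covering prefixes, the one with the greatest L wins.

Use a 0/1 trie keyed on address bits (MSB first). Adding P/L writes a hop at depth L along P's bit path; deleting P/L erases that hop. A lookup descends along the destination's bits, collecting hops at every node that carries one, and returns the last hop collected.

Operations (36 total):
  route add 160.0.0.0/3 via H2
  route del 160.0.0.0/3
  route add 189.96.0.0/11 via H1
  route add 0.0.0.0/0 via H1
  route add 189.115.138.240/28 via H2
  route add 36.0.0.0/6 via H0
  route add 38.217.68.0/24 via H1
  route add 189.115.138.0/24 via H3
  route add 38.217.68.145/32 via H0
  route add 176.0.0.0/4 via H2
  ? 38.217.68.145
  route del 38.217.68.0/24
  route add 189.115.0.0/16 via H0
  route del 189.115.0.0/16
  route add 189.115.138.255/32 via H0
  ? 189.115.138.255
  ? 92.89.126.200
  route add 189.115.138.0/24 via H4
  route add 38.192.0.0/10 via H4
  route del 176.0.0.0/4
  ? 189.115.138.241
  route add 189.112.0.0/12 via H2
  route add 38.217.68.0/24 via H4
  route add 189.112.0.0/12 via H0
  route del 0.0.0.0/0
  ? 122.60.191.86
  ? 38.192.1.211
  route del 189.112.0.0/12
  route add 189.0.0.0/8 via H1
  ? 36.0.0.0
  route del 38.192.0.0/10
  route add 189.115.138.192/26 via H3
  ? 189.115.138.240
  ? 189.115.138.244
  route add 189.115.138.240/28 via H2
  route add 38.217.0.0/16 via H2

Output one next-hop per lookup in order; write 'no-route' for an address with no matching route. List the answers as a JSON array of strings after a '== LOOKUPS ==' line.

Apply in order:
  + 160.0.0.0/3 (H2) depth=3
  del 160.0.0.0/3 (clear depth 3)
  + 189.96.0.0/11 (H1) depth=11
  + 0.0.0.0/0 (H1) depth=0
  + 189.115.138.240/28 (H2) depth=28
  + 36.0.0.0/6 (H0) depth=6
  + 38.217.68.0/24 (H1) depth=24
  + 189.115.138.0/24 (H3) depth=24
  + 38.217.68.145/32 (H0) depth=32
  + 176.0.0.0/4 (H2) depth=4
  ? 38.217.68.145  path d0:H1→d1:-→d2:-→d3:-→d4:-→d5:-→d6:H0→d7:-→d8:-→d9:-→d10:-→d11:-→d12:-→d13:-→d14:-→d15:-→d16:-→d17:-→d18:-→d19:-→d20:-→d21:-→d22:-→d23:-→d24:H1→d25:-→d26:-→d27:-→d28:-→d29:-→d30:-→d31:-→d32:H0  best=H0
  del 38.217.68.0/24 (clear depth 24)
  + 189.115.0.0/16 (H0) depth=16
  del 189.115.0.0/16 (clear depth 16)
  + 189.115.138.255/32 (H0) depth=32
  ? 189.115.138.255  path d0:H1→d1:-→d2:-→d3:-→d4:H2→d5:-→d6:-→d7:-→d8:-→d9:-→d10:-→d11:H1→d12:-→d13:-→d14:-→d15:-→d16:-→d17:-→d18:-→d19:-→d20:-→d21:-→d22:-→d23:-→d24:H3→d25:-→d26:-→d27:-→d28:H2→d29:-→d30:-→d31:-→d32:H0  best=H0
  ? 92.89.126.200  path d0:H1→d1:-  best=H1
  + 189.115.138.0/24 (H4) depth=24
  + 38.192.0.0/10 (H4) depth=10
  del 176.0.0.0/4 (clear depth 4)
  ? 189.115.138.241  path d0:H1→d1:-→d2:-→d3:-→d4:-→d5:-→d6:-→d7:-→d8:-→d9:-→d10:-→d11:H1→d12:-→d13:-→d14:-→d15:-→d16:-→d17:-→d18:-→d19:-→d20:-→d21:-→d22:-→d23:-→d24:H4→d25:-→d26:-→d27:-→d28:H2  best=H2
  + 189.112.0.0/12 (H2) depth=12
  + 38.217.68.0/24 (H4) depth=24
  + 189.112.0.0/12 (H0) depth=12
  del 0.0.0.0/0 (clear depth 0)
  ? 122.60.191.86  path d0:-→d1:-  best=no-route
  ? 38.192.1.211  path d0:-→d1:-→d2:-→d3:-→d4:-→d5:-→d6:H0→d7:-→d8:-→d9:-→d10:H4→d11:-  best=H4
  del 189.112.0.0/12 (clear depth 12)
  + 189.0.0.0/8 (H1) depth=8
  ? 36.0.0.0  path d0:-→d1:-→d2:-→d3:-→d4:-→d5:-→d6:H0  best=H0
  del 38.192.0.0/10 (clear depth 10)
  + 189.115.138.192/26 (H3) depth=26
  ? 189.115.138.240  path d0:-→d1:-→d2:-→d3:-→d4:-→d5:-→d6:-→d7:-→d8:H1→d9:-→d10:-→d11:H1→d12:-→d13:-→d14:-→d15:-→d16:-→d17:-→d18:-→d19:-→d20:-→d21:-→d22:-→d23:-→d24:H4→d25:-→d26:H3→d27:-→d28:H2  best=H2
  ? 189.115.138.244  path d0:-→d1:-→d2:-→d3:-→d4:-→d5:-→d6:-→d7:-→d8:H1→d9:-→d10:-→d11:H1→d12:-→d13:-→d14:-→d15:-→d16:-→d17:-→d18:-→d19:-→d20:-→d21:-→d22:-→d23:-→d24:H4→d25:-→d26:H3→d27:-→d28:H2  best=H2
  + 189.115.138.240/28 (H2) depth=28
  + 38.217.0.0/16 (H2) depth=16

== LOOKUPS ==
["H0","H0","H1","H2","no-route","H4","H0","H2","H2"]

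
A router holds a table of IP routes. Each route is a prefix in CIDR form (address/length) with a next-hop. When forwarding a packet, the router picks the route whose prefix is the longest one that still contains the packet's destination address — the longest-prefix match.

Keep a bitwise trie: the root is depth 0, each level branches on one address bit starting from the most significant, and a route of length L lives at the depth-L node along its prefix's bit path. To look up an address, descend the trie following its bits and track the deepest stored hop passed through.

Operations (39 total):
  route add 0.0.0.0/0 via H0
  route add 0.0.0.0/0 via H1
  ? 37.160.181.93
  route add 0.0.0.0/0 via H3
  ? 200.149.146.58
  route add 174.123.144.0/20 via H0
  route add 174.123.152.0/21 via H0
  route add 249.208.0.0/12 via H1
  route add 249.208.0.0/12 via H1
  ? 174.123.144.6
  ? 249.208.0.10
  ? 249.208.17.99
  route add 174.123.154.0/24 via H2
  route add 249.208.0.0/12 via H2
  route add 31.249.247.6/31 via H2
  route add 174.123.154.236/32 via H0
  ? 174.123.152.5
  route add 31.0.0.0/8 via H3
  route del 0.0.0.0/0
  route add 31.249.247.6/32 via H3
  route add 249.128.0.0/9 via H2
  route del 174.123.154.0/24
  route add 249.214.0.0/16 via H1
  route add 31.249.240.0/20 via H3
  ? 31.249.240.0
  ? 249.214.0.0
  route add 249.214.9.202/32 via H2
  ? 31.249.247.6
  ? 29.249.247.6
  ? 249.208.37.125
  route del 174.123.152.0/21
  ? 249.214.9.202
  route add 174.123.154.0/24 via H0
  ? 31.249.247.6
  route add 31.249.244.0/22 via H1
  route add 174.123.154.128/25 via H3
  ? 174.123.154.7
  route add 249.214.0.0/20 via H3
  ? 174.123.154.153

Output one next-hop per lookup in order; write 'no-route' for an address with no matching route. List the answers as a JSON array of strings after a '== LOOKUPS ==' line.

Apply in order:
  add 0.0.0.0/0 -> H0 at depth 0
  add 0.0.0.0/0 -> H1 at depth 0
  Q 37.160.181.93: descend ε ; hops seen [H1] ; pick H1
  add 0.0.0.0/0 -> H3 at depth 0
  Q 200.149.146.58: descend ε ; hops seen [H3] ; pick H3
  add 174.123.144.0/20 -> H0 at depth 20
  add 174.123.152.0/21 -> H0 at depth 21
  add 249.208.0.0/12 -> H1 at depth 12
  add 249.208.0.0/12 -> H1 at depth 12
  Q 174.123.144.6: descend 10101110011110111001 ; hops seen [H3,H0] ; pick H0
  Q 249.208.0.10: descend 111110011101 ; hops seen [H3,H1] ; pick H1
  Q 249.208.17.99: descend 111110011101 ; hops seen [H3,H1] ; pick H1
  add 174.123.154.0/24 -> H2 at depth 24
  add 249.208.0.0/12 -> H2 at depth 12
  add 31.249.247.6/31 -> H2 at depth 31
  add 174.123.154.236/32 -> H0 at depth 32
  Q 174.123.152.5: descend 1010111001111011100110 ; hops seen [H3,H0,H0] ; pick H0
  add 31.0.0.0/8 -> H3 at depth 8
  - 0.0.0.0/0 clear@0
  add 31.249.247.6/32 -> H3 at depth 32
  add 249.128.0.0/9 -> H2 at depth 9
  - 174.123.154.0/24 clear@24
  add 249.214.0.0/16 -> H1 at depth 16
  add 31.249.240.0/20 -> H3 at depth 20
  Q 31.249.240.0: descend 000111111111100111110 ; hops seen [H3,H3] ; pick H3
  Q 249.214.0.0: descend 1111100111010110 ; hops seen [H2,H2,H1] ; pick H1
  add 249.214.9.202/32 -> H2 at depth 32
  Q 31.249.247.6: descend 00011111111110011111011100000110 ; hops seen [H3,H3,H2,H3] ; pick H3
  Q 29.249.247.6: descend 000111 ; hops seen [∅] ; pick no-route
  Q 249.208.37.125: descend 1111100111010 ; hops seen [H2,H2] ; pick H2
  - 174.123.152.0/21 clear@21
  Q 249.214.9.202: descend 11111001110101100000100111001010 ; hops seen [H2,H2,H1,H2] ; pick H2
  add 174.123.154.0/24 -> H0 at depth 24
  Q 31.249.247.6: descend 00011111111110011111011100000110 ; hops seen [H3,H3,H2,H3] ; pick H3
  add 31.249.244.0/22 -> H1 at depth 22
  add 174.123.154.128/25 -> H3 at depth 25
  Q 174.123.154.7: descend 101011100111101110011010 ; hops seen [H0,H0] ; pick H0
  add 249.214.0.0/20 -> H3 at depth 20
  Q 174.123.154.153: descend 1010111001111011100110101 ; hops seen [H0,H0,H3] ; pick H3

== LOOKUPS ==
["H1","H3","H0","H1","H1","H0","H3","H1","H3","no-route","H2","H2","H3","H0","H3"]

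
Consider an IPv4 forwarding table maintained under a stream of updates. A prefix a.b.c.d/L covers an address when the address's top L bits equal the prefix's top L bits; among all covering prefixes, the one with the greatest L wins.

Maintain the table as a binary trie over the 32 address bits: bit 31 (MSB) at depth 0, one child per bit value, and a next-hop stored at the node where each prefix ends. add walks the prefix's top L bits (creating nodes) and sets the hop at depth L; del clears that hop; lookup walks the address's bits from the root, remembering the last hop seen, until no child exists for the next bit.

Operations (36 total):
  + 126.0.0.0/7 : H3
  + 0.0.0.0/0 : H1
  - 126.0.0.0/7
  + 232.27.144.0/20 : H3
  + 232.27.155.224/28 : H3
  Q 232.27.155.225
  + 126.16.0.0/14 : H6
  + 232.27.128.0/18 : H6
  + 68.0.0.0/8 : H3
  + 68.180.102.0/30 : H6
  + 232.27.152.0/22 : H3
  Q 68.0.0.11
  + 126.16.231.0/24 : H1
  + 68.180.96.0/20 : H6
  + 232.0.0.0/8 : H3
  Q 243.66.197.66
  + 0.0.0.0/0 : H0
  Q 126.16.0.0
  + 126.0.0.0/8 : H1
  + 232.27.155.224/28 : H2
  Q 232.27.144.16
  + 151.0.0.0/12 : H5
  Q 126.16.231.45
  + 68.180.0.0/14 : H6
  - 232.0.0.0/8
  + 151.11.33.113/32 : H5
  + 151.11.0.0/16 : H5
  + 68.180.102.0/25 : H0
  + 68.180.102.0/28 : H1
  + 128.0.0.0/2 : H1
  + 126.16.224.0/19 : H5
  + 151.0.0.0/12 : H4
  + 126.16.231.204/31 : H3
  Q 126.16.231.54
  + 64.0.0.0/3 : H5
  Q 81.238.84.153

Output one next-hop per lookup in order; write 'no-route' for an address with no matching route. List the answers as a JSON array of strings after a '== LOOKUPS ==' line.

Apply in order:
  + 126.0.0.0/7 (H3) depth=7
  + 0.0.0.0/0 (H1) depth=0
  - 126.0.0.0/7 clear@7
  + 232.27.144.0/20 (H3) depth=20
  + 232.27.155.224/28 (H3) depth=28
  ? 232.27.155.225  path d0:H1→d1:-→d2:-→d3:-→d4:-→d5:-→d6:-→d7:-→d8:-→d9:-→d10:-→d11:-→d12:-→d13:-→d14:-→d15:-→d16:-→d17:-→d18:-→d19:-→d20:H3→d21:-→d22:-→d23:-→d24:-→d25:-→d26:-→d27:-→d28:H3  best=H3
  + 126.16.0.0/14 (H6) depth=14
  + 232.27.128.0/18 (H6) depth=18
  + 68.0.0.0/8 (H3) depth=8
  + 68.180.102.0/30 (H6) depth=30
  + 232.27.152.0/22 (H3) depth=22
  ? 68.0.0.11  path d0:H1→d1:-→d2:-→d3:-→d4:-→d5:-→d6:-→d7:-→d8:H3  best=H3
  + 126.16.231.0/24 (H1) depth=24
  + 68.180.96.0/20 (H6) depth=20
  + 232.0.0.0/8 (H3) depth=8
  ? 243.66.197.66  path d0:H1→d1:-→d2:-→d3:-  best=H1
  + 0.0.0.0/0 (H0) depth=0
  ? 126.16.0.0  path d0:H0→d1:-→d2:-→d3:-→d4:-→d5:-→d6:-→d7:-→d8:-→d9:-→d10:-→d11:-→d12:-→d13:-→d14:H6→d15:-→d16:-  best=H6
  + 126.0.0.0/8 (H1) depth=8
  + 232.27.155.224/28 (H2) depth=28
  ? 232.27.144.16  path d0:H0→d1:-→d2:-→d3:-→d4:-→d5:-→d6:-→d7:-→d8:H3→d9:-→d10:-→d11:-→d12:-→d13:-→d14:-→d15:-→d16:-→d17:-→d18:H6→d19:-→d20:H3  best=H3
  + 151.0.0.0/12 (H5) depth=12
  ? 126.16.231.45  path d0:H0→d1:-→d2:-→d3:-→d4:-→d5:-→d6:-→d7:-→d8:H1→d9:-→d10:-→d11:-→d12:-→d13:-→d14:H6→d15:-→d16:-→d17:-→d18:-→d19:-→d20:-→d21:-→d22:-→d23:-→d24:H1  best=H1
  + 68.180.0.0/14 (H6) depth=14
  - 232.0.0.0/8 clear@8
  + 151.11.33.113/32 (H5) depth=32
  + 151.11.0.0/16 (H5) depth=16
  + 68.180.102.0/25 (H0) depth=25
  + 68.180.102.0/28 (H1) depth=28
  + 128.0.0.0/2 (H1) depth=2
  + 126.16.224.0/19 (H5) depth=19
  + 151.0.0.0/12 (H4) depth=12
  + 126.16.231.204/31 (H3) depth=31
  ? 126.16.231.54  path d0:H0→d1:-→d2:-→d3:-→d4:-→d5:-→d6:-→d7:-→d8:H1→d9:-→d10:-→d11:-→d12:-→d13:-→d14:H6→d15:-→d16:-→d17:-→d18:-→d19:H5→d20:-→d21:-→d22:-→d23:-→d24:H1  best=H1
  + 64.0.0.0/3 (H5) depth=3
  ? 81.238.84.153  path d0:H0→d1:-→d2:-→d3:H5  best=H5

== LOOKUPS ==
["H3","H3","H1","H6","H3","H1","H1","H5"]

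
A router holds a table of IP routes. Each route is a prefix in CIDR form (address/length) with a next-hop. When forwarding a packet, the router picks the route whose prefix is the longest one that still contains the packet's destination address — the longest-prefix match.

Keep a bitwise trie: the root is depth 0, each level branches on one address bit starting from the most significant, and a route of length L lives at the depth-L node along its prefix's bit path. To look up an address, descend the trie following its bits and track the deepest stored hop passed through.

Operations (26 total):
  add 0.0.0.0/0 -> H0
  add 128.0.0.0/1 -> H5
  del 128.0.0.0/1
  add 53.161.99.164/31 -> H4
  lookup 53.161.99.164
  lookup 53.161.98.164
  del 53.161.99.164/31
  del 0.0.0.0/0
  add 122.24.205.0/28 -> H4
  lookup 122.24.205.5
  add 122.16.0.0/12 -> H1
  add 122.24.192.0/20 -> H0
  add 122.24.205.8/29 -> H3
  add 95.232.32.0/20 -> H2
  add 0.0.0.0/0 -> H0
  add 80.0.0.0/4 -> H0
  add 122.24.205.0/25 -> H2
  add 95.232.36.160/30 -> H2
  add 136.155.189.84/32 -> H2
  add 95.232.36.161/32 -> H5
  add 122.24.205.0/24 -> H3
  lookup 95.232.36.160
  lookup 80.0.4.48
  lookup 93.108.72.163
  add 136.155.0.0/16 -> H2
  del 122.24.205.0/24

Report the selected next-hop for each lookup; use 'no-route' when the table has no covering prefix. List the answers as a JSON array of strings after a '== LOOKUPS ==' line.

Apply in order:
  + 0.0.0.0/0 (H0) depth=0
  + 128.0.0.0/1 (H5) depth=1
  - 128.0.0.0/1 clear@1
  + 53.161.99.164/31 (H4) depth=31
  Q 53.161.99.164: descend 0011010110100001011000111010010 ; hops seen [H0,H4] ; pick H4
  Q 53.161.98.164: descend 00110101101000010110001 ; hops seen [H0] ; pick H0
  - 53.161.99.164/31 clear@31
  - 0.0.0.0/0 clear@0
  + 122.24.205.0/28 (H4) depth=28
  Q 122.24.205.5: descend 0111101000011000110011010000 ; hops seen [H4] ; pick H4
  + 122.16.0.0/12 (H1) depth=12
  + 122.24.192.0/20 (H0) depth=20
  + 122.24.205.8/29 (H3) depth=29
  + 95.232.32.0/20 (H2) depth=20
  + 0.0.0.0/0 (H0) depth=0
  + 80.0.0.0/4 (H0) depth=4
  + 122.24.205.0/25 (H2) depth=25
  + 95.232.36.160/30 (H2) depth=30
  + 136.155.189.84/32 (H2) depth=32
  + 95.232.36.161/32 (H5) depth=32
  + 122.24.205.0/24 (H3) depth=24
  Q 95.232.36.160: descend 0101111111101000001001001010000 ; hops seen [H0,H0,H2,H2] ; pick H2
  Q 80.0.4.48: descend 0101 ; hops seen [H0,H0] ; pick H0
  Q 93.108.72.163: descend 010111 ; hops seen [H0,H0] ; pick H0
  + 136.155.0.0/16 (H2) depth=16
  - 122.24.205.0/24 clear@24

== LOOKUPS ==
["H4","H0","H4","H2","H0","H0"]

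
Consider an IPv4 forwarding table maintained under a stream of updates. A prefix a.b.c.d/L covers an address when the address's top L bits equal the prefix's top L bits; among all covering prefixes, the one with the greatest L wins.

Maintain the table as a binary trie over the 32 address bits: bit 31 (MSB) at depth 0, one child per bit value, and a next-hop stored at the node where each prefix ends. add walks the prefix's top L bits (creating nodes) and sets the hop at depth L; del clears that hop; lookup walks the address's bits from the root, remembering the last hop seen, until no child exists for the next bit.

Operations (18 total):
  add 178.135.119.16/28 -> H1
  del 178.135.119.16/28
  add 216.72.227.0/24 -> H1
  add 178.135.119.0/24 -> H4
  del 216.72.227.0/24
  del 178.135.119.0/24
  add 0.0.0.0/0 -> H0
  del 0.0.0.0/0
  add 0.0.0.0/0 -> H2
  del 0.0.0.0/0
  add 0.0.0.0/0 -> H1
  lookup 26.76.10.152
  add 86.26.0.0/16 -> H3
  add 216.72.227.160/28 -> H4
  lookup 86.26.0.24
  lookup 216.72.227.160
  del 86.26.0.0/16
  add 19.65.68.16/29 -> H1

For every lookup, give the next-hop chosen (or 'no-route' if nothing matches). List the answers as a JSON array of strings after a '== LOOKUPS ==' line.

Process each operation:
  add 178.135.119.16/28 -> H1 at depth 28
  del 178.135.119.16/28 (clear depth 28)
  add 216.72.227.0/24 -> H1 at depth 24
  add 178.135.119.0/24 -> H4 at depth 24
  del 216.72.227.0/24 (clear depth 24)
  del 178.135.119.0/24 (clear depth 24)
  add 0.0.0.0/0 -> H0 at depth 0
  del 0.0.0.0/0 (clear depth 0)
  add 0.0.0.0/0 -> H2 at depth 0
  del 0.0.0.0/0 (clear depth 0)
  add 0.0.0.0/0 -> H1 at depth 0
  lookup 26.76.10.152: bits ε walk d0:H1 -> H1
  add 86.26.0.0/16 -> H3 at depth 16
  add 216.72.227.160/28 -> H4 at depth 28
  lookup 86.26.0.24: bits 0101011000011010 walk d0:H1→d1:-→d2:-→d3:-→d4:-→d5:-→d6:-→d7:-→d8:-→d9:-→d10:-→d11:-→d12:-→d13:-→d14:-→d15:-→d16:H3 -> H3
  lookup 216.72.227.160: bits 1101100001001000111000111010 walk d0:H1→d1:-→d2:-→d3:-→d4:-→d5:-→d6:-→d7:-→d8:-→d9:-→d10:-→d11:-→d12:-→d13:-→d14:-→d15:-→d16:-→d17:-→d18:-→d19:-→d20:-→d21:-→d22:-→d23:-→d24:-→d25:-→d26:-→d27:-→d28:H4 -> H4
  del 86.26.0.0/16 (clear depth 16)
  add 19.65.68.16/29 -> H1 at depth 29

== LOOKUPS ==
["H1","H3","H4"]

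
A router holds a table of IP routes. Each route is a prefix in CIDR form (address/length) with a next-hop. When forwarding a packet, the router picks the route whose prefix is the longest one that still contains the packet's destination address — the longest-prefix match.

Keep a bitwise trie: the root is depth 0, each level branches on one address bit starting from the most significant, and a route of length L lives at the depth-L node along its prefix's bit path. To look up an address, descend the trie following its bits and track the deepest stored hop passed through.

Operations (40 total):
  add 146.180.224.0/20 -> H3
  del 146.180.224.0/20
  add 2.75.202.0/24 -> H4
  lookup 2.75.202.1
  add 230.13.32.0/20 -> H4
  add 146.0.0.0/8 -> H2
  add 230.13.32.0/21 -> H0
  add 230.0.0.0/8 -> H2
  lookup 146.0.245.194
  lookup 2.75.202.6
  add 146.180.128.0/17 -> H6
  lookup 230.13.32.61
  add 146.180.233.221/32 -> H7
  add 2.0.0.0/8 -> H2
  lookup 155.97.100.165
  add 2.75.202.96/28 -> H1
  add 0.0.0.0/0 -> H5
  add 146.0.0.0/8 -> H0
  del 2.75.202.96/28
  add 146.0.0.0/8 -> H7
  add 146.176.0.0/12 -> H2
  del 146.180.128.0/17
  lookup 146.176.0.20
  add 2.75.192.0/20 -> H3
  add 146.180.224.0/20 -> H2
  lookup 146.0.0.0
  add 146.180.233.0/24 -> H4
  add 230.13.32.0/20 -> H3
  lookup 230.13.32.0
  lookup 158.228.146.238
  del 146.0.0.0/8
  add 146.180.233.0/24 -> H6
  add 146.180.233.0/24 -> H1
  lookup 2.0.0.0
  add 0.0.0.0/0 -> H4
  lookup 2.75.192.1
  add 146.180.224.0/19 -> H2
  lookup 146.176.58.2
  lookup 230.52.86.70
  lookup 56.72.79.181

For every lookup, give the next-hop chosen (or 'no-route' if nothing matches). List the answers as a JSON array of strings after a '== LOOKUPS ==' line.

Trace:
  + 146.180.224.0/20 (H3) depth=20
  - 146.180.224.0/20 clear@20
  + 2.75.202.0/24 (H4) depth=24
  ? 2.75.202.1  path d0:-→d1:-→d2:-→d3:-→d4:-→d5:-→d6:-→d7:-→d8:-→d9:-→d10:-→d11:-→d12:-→d13:-→d14:-→d15:-→d16:-→d17:-→d18:-→d19:-→d20:-→d21:-→d22:-→d23:-→d24:H4  best=H4
  + 230.13.32.0/20 (H4) depth=20
  + 146.0.0.0/8 (H2) depth=8
  + 230.13.32.0/21 (H0) depth=21
  + 230.0.0.0/8 (H2) depth=8
  ? 146.0.245.194  path d0:-→d1:-→d2:-→d3:-→d4:-→d5:-→d6:-→d7:-→d8:H2  best=H2
  ? 2.75.202.6  path d0:-→d1:-→d2:-→d3:-→d4:-→d5:-→d6:-→d7:-→d8:-→d9:-→d10:-→d11:-→d12:-→d13:-→d14:-→d15:-→d16:-→d17:-→d18:-→d19:-→d20:-→d21:-→d22:-→d23:-→d24:H4  best=H4
  + 146.180.128.0/17 (H6) depth=17
  ? 230.13.32.61  path d0:-→d1:-→d2:-→d3:-→d4:-→d5:-→d6:-→d7:-→d8:H2→d9:-→d10:-→d11:-→d12:-→d13:-→d14:-→d15:-→d16:-→d17:-→d18:-→d19:-→d20:H4→d21:H0  best=H0
  + 146.180.233.221/32 (H7) depth=32
  + 2.0.0.0/8 (H2) depth=8
  ? 155.97.100.165  path d0:-→d1:-→d2:-→d3:-→d4:-  best=no-route
  + 2.75.202.96/28 (H1) depth=28
  + 0.0.0.0/0 (H5) depth=0
  + 146.0.0.0/8 (H0) depth=8
  - 2.75.202.96/28 clear@28
  + 146.0.0.0/8 (H7) depth=8
  + 146.176.0.0/12 (H2) depth=12
  - 146.180.128.0/17 clear@17
  ? 146.176.0.20  path d0:H5→d1:-→d2:-→d3:-→d4:-→d5:-→d6:-→d7:-→d8:H7→d9:-→d10:-→d11:-→d12:H2→d13:-  best=H2
  + 2.75.192.0/20 (H3) depth=20
  + 146.180.224.0/20 (H2) depth=20
  ? 146.0.0.0  path d0:H5→d1:-→d2:-→d3:-→d4:-→d5:-→d6:-→d7:-→d8:H7  best=H7
  + 146.180.233.0/24 (H4) depth=24
  + 230.13.32.0/20 (H3) depth=20
  ? 230.13.32.0  path d0:H5→d1:-→d2:-→d3:-→d4:-→d5:-→d6:-→d7:-→d8:H2→d9:-→d10:-→d11:-→d12:-→d13:-→d14:-→d15:-→d16:-→d17:-→d18:-→d19:-→d20:H3→d21:H0  best=H0
  ? 158.228.146.238  path d0:H5→d1:-→d2:-→d3:-→d4:-  best=H5
  - 146.0.0.0/8 clear@8
  + 146.180.233.0/24 (H6) depth=24
  + 146.180.233.0/24 (H1) depth=24
  ? 2.0.0.0  path d0:H5→d1:-→d2:-→d3:-→d4:-→d5:-→d6:-→d7:-→d8:H2→d9:-  best=H2
  + 0.0.0.0/0 (H4) depth=0
  ? 2.75.192.1  path d0:H4→d1:-→d2:-→d3:-→d4:-→d5:-→d6:-→d7:-→d8:H2→d9:-→d10:-→d11:-→d12:-→d13:-→d14:-→d15:-→d16:-→d17:-→d18:-→d19:-→d20:H3  best=H3
  + 146.180.224.0/19 (H2) depth=19
  ? 146.176.58.2  path d0:H4→d1:-→d2:-→d3:-→d4:-→d5:-→d6:-→d7:-→d8:-→d9:-→d10:-→d11:-→d12:H2→d13:-  best=H2
  ? 230.52.86.70  path d0:H4→d1:-→d2:-→d3:-→d4:-→d5:-→d6:-→d7:-→d8:H2→d9:-→d10:-  best=H2
  ? 56.72.79.181  path d0:H4→d1:-→d2:-  best=H4

== LOOKUPS ==
["H4","H2","H4","H0","no-route","H2","H7","H0","H5","H2","H3","H2","H2","H4"]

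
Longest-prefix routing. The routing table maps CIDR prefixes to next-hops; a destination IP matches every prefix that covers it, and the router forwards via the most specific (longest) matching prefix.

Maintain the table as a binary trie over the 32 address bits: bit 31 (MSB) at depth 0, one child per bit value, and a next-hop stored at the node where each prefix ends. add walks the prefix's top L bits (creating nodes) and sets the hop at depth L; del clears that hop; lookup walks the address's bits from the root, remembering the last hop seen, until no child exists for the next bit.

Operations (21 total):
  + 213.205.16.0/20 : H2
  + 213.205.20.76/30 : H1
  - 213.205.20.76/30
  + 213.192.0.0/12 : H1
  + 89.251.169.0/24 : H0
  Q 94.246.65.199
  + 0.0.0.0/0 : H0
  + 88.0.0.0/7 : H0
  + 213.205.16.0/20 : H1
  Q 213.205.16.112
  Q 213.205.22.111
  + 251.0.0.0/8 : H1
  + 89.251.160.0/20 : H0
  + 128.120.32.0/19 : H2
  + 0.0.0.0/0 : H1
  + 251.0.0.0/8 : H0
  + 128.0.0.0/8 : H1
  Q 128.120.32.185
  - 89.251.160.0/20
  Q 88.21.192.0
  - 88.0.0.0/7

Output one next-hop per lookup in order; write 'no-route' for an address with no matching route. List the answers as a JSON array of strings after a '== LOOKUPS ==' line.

Process each operation:
  add 213.205.16.0/20 -> H2 at depth 20
  add 213.205.20.76/30 -> H1 at depth 30
  del 213.205.20.76/30 (clear depth 30)
  add 213.192.0.0/12 -> H1 at depth 12
  add 89.251.169.0/24 -> H0 at depth 24
  lookup 94.246.65.199: bits 01011 walk d0:-→d1:-→d2:-→d3:-→d4:-→d5:- -> no-route
  add 0.0.0.0/0 -> H0 at depth 0
  add 88.0.0.0/7 -> H0 at depth 7
  add 213.205.16.0/20 -> H1 at depth 20
  lookup 213.205.16.112: bits 110101011100110100010 walk d0:H0→d1:-→d2:-→d3:-→d4:-→d5:-→d6:-→d7:-→d8:-→d9:-→d10:-→d11:-→d12:H1→d13:-→d14:-→d15:-→d16:-→d17:-→d18:-→d19:-→d20:H1→d21:- -> H1
  lookup 213.205.22.111: bits 1101010111001101000101 walk d0:H0→d1:-→d2:-→d3:-→d4:-→d5:-→d6:-→d7:-→d8:-→d9:-→d10:-→d11:-→d12:H1→d13:-→d14:-→d15:-→d16:-→d17:-→d18:-→d19:-→d20:H1→d21:-→d22:- -> H1
  add 251.0.0.0/8 -> H1 at depth 8
  add 89.251.160.0/20 -> H0 at depth 20
  add 128.120.32.0/19 -> H2 at depth 19
  add 0.0.0.0/0 -> H1 at depth 0
  add 251.0.0.0/8 -> H0 at depth 8
  add 128.0.0.0/8 -> H1 at depth 8
  lookup 128.120.32.185: bits 1000000001111000001 walk d0:H1→d1:-→d2:-→d3:-→d4:-→d5:-→d6:-→d7:-→d8:H1→d9:-→d10:-→d11:-→d12:-→d13:-→d14:-→d15:-→d16:-→d17:-→d18:-→d19:H2 -> H2
  del 89.251.160.0/20 (clear depth 20)
  lookup 88.21.192.0: bits 0101100 walk d0:H1→d1:-→d2:-→d3:-→d4:-→d5:-→d6:-→d7:H0 -> H0
  del 88.0.0.0/7 (clear depth 7)

== LOOKUPS ==
["no-route","H1","H1","H2","H0"]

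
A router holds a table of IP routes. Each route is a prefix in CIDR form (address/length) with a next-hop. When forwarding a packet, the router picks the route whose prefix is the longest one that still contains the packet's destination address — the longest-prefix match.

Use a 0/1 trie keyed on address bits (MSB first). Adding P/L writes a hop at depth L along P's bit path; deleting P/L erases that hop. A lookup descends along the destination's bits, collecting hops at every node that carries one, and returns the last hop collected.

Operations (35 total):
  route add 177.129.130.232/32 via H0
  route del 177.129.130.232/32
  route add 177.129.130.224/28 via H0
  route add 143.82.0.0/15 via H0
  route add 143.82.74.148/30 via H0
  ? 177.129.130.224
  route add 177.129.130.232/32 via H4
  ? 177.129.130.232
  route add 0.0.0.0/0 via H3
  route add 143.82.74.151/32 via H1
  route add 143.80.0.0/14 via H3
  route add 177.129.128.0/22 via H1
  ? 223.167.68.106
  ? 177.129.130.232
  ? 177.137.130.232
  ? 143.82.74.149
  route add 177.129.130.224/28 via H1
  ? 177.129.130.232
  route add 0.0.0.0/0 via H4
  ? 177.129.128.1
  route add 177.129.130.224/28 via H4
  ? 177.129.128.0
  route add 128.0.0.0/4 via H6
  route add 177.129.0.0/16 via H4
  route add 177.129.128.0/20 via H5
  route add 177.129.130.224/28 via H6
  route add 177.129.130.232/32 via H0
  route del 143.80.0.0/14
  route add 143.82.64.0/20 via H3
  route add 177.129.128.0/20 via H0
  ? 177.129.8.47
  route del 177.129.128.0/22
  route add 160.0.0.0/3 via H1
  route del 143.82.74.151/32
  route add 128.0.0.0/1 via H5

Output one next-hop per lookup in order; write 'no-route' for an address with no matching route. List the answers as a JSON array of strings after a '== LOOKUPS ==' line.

Apply in order:
  + 177.129.130.232/32 (H0) depth=32
  - 177.129.130.232/32 clear@32
  + 177.129.130.224/28 (H0) depth=28
  + 143.82.0.0/15 (H0) depth=15
  + 143.82.74.148/30 (H0) depth=30
  lookup 177.129.130.224: bits 1011000110000001100000101110 walk d0:-→d1:-→d2:-→d3:-→d4:-→d5:-→d6:-→d7:-→d8:-→d9:-→d10:-→d11:-→d12:-→d13:-→d14:-→d15:-→d16:-→d17:-→d18:-→d19:-→d20:-→d21:-→d22:-→d23:-→d24:-→d25:-→d26:-→d27:-→d28:H0 -> H0
  + 177.129.130.232/32 (H4) depth=32
  lookup 177.129.130.232: bits 10110001100000011000001011101000 walk d0:-→d1:-→d2:-→d3:-→d4:-→d5:-→d6:-→d7:-→d8:-→d9:-→d10:-→d11:-→d12:-→d13:-→d14:-→d15:-→d16:-→d17:-→d18:-→d19:-→d20:-→d21:-→d22:-→d23:-→d24:-→d25:-→d26:-→d27:-→d28:H0→d29:-→d30:-→d31:-→d32:H4 -> H4
  + 0.0.0.0/0 (H3) depth=0
  + 143.82.74.151/32 (H1) depth=32
  + 143.80.0.0/14 (H3) depth=14
  + 177.129.128.0/22 (H1) depth=22
  lookup 223.167.68.106: bits 1 walk d0:H3→d1:- -> H3
  lookup 177.129.130.232: bits 10110001100000011000001011101000 walk d0:H3→d1:-→d2:-→d3:-→d4:-→d5:-→d6:-→d7:-→d8:-→d9:-→d10:-→d11:-→d12:-→d13:-→d14:-→d15:-→d16:-→d17:-→d18:-→d19:-→d20:-→d21:-→d22:H1→d23:-→d24:-→d25:-→d26:-→d27:-→d28:H0→d29:-→d30:-→d31:-→d32:H4 -> H4
  lookup 177.137.130.232: bits 101100011000 walk d0:H3→d1:-→d2:-→d3:-→d4:-→d5:-→d6:-→d7:-→d8:-→d9:-→d10:-→d11:-→d12:- -> H3
  lookup 143.82.74.149: bits 100011110101001001001010100101 walk d0:H3→d1:-→d2:-→d3:-→d4:-→d5:-→d6:-→d7:-→d8:-→d9:-→d10:-→d11:-→d12:-→d13:-→d14:H3→d15:H0→d16:-→d17:-→d18:-→d19:-→d20:-→d21:-→d22:-→d23:-→d24:-→d25:-→d26:-→d27:-→d28:-→d29:-→d30:H0 -> H0
  + 177.129.130.224/28 (H1) depth=28
  lookup 177.129.130.232: bits 10110001100000011000001011101000 walk d0:H3→d1:-→d2:-→d3:-→d4:-→d5:-→d6:-→d7:-→d8:-→d9:-→d10:-→d11:-→d12:-→d13:-→d14:-→d15:-→d16:-→d17:-→d18:-→d19:-→d20:-→d21:-→d22:H1→d23:-→d24:-→d25:-→d26:-→d27:-→d28:H1→d29:-→d30:-→d31:-→d32:H4 -> H4
  + 0.0.0.0/0 (H4) depth=0
  lookup 177.129.128.1: bits 1011000110000001100000 walk d0:H4→d1:-→d2:-→d3:-→d4:-→d5:-→d6:-→d7:-→d8:-→d9:-→d10:-→d11:-→d12:-→d13:-→d14:-→d15:-→d16:-→d17:-→d18:-→d19:-→d20:-→d21:-→d22:H1 -> H1
  + 177.129.130.224/28 (H4) depth=28
  lookup 177.129.128.0: bits 1011000110000001100000 walk d0:H4→d1:-→d2:-→d3:-→d4:-→d5:-→d6:-→d7:-→d8:-→d9:-→d10:-→d11:-→d12:-→d13:-→d14:-→d15:-→d16:-→d17:-→d18:-→d19:-→d20:-→d21:-→d22:H1 -> H1
  + 128.0.0.0/4 (H6) depth=4
  + 177.129.0.0/16 (H4) depth=16
  + 177.129.128.0/20 (H5) depth=20
  + 177.129.130.224/28 (H6) depth=28
  + 177.129.130.232/32 (H0) depth=32
  - 143.80.0.0/14 clear@14
  + 143.82.64.0/20 (H3) depth=20
  + 177.129.128.0/20 (H0) depth=20
  lookup 177.129.8.47: bits 1011000110000001 walk d0:H4→d1:-→d2:-→d3:-→d4:-→d5:-→d6:-→d7:-→d8:-→d9:-→d10:-→d11:-→d12:-→d13:-→d14:-→d15:-→d16:H4 -> H4
  - 177.129.128.0/22 clear@22
  + 160.0.0.0/3 (H1) depth=3
  - 143.82.74.151/32 clear@32
  + 128.0.0.0/1 (H5) depth=1

== LOOKUPS ==
["H0","H4","H3","H4","H3","H0","H4","H1","H1","H4"]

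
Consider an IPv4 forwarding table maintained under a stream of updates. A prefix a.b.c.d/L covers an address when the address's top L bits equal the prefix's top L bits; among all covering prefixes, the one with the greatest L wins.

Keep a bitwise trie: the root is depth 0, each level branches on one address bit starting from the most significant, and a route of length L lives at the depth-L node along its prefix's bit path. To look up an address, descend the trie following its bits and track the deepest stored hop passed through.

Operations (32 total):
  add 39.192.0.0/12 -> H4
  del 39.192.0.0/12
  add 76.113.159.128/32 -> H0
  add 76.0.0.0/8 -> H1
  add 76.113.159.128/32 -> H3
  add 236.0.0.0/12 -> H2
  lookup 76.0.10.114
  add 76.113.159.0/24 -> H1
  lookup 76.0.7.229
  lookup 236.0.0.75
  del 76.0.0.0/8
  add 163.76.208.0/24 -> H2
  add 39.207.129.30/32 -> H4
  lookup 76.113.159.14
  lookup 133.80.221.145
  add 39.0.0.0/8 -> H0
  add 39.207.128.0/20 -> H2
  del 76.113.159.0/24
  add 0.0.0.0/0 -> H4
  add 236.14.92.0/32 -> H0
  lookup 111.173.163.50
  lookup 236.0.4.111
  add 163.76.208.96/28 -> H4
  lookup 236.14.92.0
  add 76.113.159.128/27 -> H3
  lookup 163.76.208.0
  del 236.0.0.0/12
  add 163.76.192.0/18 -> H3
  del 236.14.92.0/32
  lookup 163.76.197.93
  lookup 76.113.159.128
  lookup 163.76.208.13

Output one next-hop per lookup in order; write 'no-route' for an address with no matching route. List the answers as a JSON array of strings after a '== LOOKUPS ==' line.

Apply in order:
  + 39.192.0.0/12 (H4) depth=12
  del 39.192.0.0/12 (clear depth 12)
  + 76.113.159.128/32 (H0) depth=32
  + 76.0.0.0/8 (H1) depth=8
  + 76.113.159.128/32 (H3) depth=32
  + 236.0.0.0/12 (H2) depth=12
  ? 76.0.10.114  path d0:-→d1:-→d2:-→d3:-→d4:-→d5:-→d6:-→d7:-→d8:H1→d9:-  best=H1
  + 76.113.159.0/24 (H1) depth=24
  ? 76.0.7.229  path d0:-→d1:-→d2:-→d3:-→d4:-→d5:-→d6:-→d7:-→d8:H1→d9:-  best=H1
  ? 236.0.0.75  path d0:-→d1:-→d2:-→d3:-→d4:-→d5:-→d6:-→d7:-→d8:-→d9:-→d10:-→d11:-→d12:H2  best=H2
  del 76.0.0.0/8 (clear depth 8)
  + 163.76.208.0/24 (H2) depth=24
  + 39.207.129.30/32 (H4) depth=32
  ? 76.113.159.14  path d0:-→d1:-→d2:-→d3:-→d4:-→d5:-→d6:-→d7:-→d8:-→d9:-→d10:-→d11:-→d12:-→d13:-→d14:-→d15:-→d16:-→d17:-→d18:-→d19:-→d20:-→d21:-→d22:-→d23:-→d24:H1  best=H1
  ? 133.80.221.145  path d0:-→d1:-→d2:-  best=no-route
  + 39.0.0.0/8 (H0) depth=8
  + 39.207.128.0/20 (H2) depth=20
  del 76.113.159.0/24 (clear depth 24)
  + 0.0.0.0/0 (H4) depth=0
  + 236.14.92.0/32 (H0) depth=32
  ? 111.173.163.50  path d0:H4→d1:-→d2:-  best=H4
  ? 236.0.4.111  path d0:H4→d1:-→d2:-→d3:-→d4:-→d5:-→d6:-→d7:-→d8:-→d9:-→d10:-→d11:-→d12:H2  best=H2
  + 163.76.208.96/28 (H4) depth=28
  ? 236.14.92.0  path d0:H4→d1:-→d2:-→d3:-→d4:-→d5:-→d6:-→d7:-→d8:-→d9:-→d10:-→d11:-→d12:H2→d13:-→d14:-→d15:-→d16:-→d17:-→d18:-→d19:-→d20:-→d21:-→d22:-→d23:-→d24:-→d25:-→d26:-→d27:-→d28:-→d29:-→d30:-→d31:-→d32:H0  best=H0
  + 76.113.159.128/27 (H3) depth=27
  ? 163.76.208.0  path d0:H4→d1:-→d2:-→d3:-→d4:-→d5:-→d6:-→d7:-→d8:-→d9:-→d10:-→d11:-→d12:-→d13:-→d14:-→d15:-→d16:-→d17:-→d18:-→d19:-→d20:-→d21:-→d22:-→d23:-→d24:H2→d25:-  best=H2
  del 236.0.0.0/12 (clear depth 12)
  + 163.76.192.0/18 (H3) depth=18
  del 236.14.92.0/32 (clear depth 32)
  ? 163.76.197.93  path d0:H4→d1:-→d2:-→d3:-→d4:-→d5:-→d6:-→d7:-→d8:-→d9:-→d10:-→d11:-→d12:-→d13:-→d14:-→d15:-→d16:-→d17:-→d18:H3→d19:-  best=H3
  ? 76.113.159.128  path d0:H4→d1:-→d2:-→d3:-→d4:-→d5:-→d6:-→d7:-→d8:-→d9:-→d10:-→d11:-→d12:-→d13:-→d14:-→d15:-→d16:-→d17:-→d18:-→d19:-→d20:-→d21:-→d22:-→d23:-→d24:-→d25:-→d26:-→d27:H3→d28:-→d29:-→d30:-→d31:-→d32:H3  best=H3
  ? 163.76.208.13  path d0:H4→d1:-→d2:-→d3:-→d4:-→d5:-→d6:-→d7:-→d8:-→d9:-→d10:-→d11:-→d12:-→d13:-→d14:-→d15:-→d16:-→d17:-→d18:H3→d19:-→d20:-→d21:-→d22:-→d23:-→d24:H2→d25:-  best=H2

== LOOKUPS ==
["H1","H1","H2","H1","no-route","H4","H2","H0","H2","H3","H3","H2"]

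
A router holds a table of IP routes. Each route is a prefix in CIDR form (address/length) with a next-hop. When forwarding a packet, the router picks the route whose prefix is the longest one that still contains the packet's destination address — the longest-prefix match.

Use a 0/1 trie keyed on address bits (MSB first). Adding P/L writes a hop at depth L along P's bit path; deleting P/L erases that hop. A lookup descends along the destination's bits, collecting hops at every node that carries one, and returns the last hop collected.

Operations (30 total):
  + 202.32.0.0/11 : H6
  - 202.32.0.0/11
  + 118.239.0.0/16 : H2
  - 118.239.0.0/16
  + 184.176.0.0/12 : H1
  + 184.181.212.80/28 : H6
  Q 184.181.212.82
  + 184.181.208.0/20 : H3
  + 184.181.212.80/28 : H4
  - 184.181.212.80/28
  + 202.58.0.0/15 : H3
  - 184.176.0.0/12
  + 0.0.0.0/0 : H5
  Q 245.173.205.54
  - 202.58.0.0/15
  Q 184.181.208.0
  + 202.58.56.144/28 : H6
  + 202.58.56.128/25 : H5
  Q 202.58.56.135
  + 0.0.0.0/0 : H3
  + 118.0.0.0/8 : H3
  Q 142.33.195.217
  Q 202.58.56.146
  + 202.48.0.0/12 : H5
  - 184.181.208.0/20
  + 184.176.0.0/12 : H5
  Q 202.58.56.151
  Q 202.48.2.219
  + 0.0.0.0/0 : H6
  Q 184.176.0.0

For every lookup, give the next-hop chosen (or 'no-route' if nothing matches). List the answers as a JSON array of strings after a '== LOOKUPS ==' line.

Apply in order:
  add 202.32.0.0/11 -> H6 at depth 11
  del 202.32.0.0/11 (clear depth 11)
  add 118.239.0.0/16 -> H2 at depth 16
  del 118.239.0.0/16 (clear depth 16)
  add 184.176.0.0/12 -> H1 at depth 12
  add 184.181.212.80/28 -> H6 at depth 28
  lookup 184.181.212.82: bits 1011100010110101110101000101 walk d0:-→d1:-→d2:-→d3:-→d4:-→d5:-→d6:-→d7:-→d8:-→d9:-→d10:-→d11:-→d12:H1→d13:-→d14:-→d15:-→d16:-→d17:-→d18:-→d19:-→d20:-→d21:-→d22:-→d23:-→d24:-→d25:-→d26:-→d27:-→d28:H6 -> H6
  add 184.181.208.0/20 -> H3 at depth 20
  add 184.181.212.80/28 -> H4 at depth 28
  del 184.181.212.80/28 (clear depth 28)
  add 202.58.0.0/15 -> H3 at depth 15
  del 184.176.0.0/12 (clear depth 12)
  add 0.0.0.0/0 -> H5 at depth 0
  lookup 245.173.205.54: bits 11 walk d0:H5→d1:-→d2:- -> H5
  del 202.58.0.0/15 (clear depth 15)
  lookup 184.181.208.0: bits 101110001011010111010 walk d0:H5→d1:-→d2:-→d3:-→d4:-→d5:-→d6:-→d7:-→d8:-→d9:-→d10:-→d11:-→d12:-→d13:-→d14:-→d15:-→d16:-→d17:-→d18:-→d19:-→d20:H3→d21:- -> H3
  add 202.58.56.144/28 -> H6 at depth 28
  add 202.58.56.128/25 -> H5 at depth 25
  lookup 202.58.56.135: bits 110010100011101000111000100 walk d0:H5→d1:-→d2:-→d3:-→d4:-→d5:-→d6:-→d7:-→d8:-→d9:-→d10:-→d11:-→d12:-→d13:-→d14:-→d15:-→d16:-→d17:-→d18:-→d19:-→d20:-→d21:-→d22:-→d23:-→d24:-→d25:H5→d26:-→d27:- -> H5
  add 0.0.0.0/0 -> H3 at depth 0
  add 118.0.0.0/8 -> H3 at depth 8
  lookup 142.33.195.217: bits 10 walk d0:H3→d1:-→d2:- -> H3
  lookup 202.58.56.146: bits 1100101000111010001110001001 walk d0:H3→d1:-→d2:-→d3:-→d4:-→d5:-→d6:-→d7:-→d8:-→d9:-→d10:-→d11:-→d12:-→d13:-→d14:-→d15:-→d16:-→d17:-→d18:-→d19:-→d20:-→d21:-→d22:-→d23:-→d24:-→d25:H5→d26:-→d27:-→d28:H6 -> H6
  add 202.48.0.0/12 -> H5 at depth 12
  del 184.181.208.0/20 (clear depth 20)
  add 184.176.0.0/12 -> H5 at depth 12
  lookup 202.58.56.151: bits 1100101000111010001110001001 walk d0:H3→d1:-→d2:-→d3:-→d4:-→d5:-→d6:-→d7:-→d8:-→d9:-→d10:-→d11:-→d12:H5→d13:-→d14:-→d15:-→d16:-→d17:-→d18:-→d19:-→d20:-→d21:-→d22:-→d23:-→d24:-→d25:H5→d26:-→d27:-→d28:H6 -> H6
  lookup 202.48.2.219: bits 110010100011 walk d0:H3→d1:-→d2:-→d3:-→d4:-→d5:-→d6:-→d7:-→d8:-→d9:-→d10:-→d11:-→d12:H5 -> H5
  add 0.0.0.0/0 -> H6 at depth 0
  lookup 184.176.0.0: bits 1011100010110 walk d0:H6→d1:-→d2:-→d3:-→d4:-→d5:-→d6:-→d7:-→d8:-→d9:-→d10:-→d11:-→d12:H5→d13:- -> H5

== LOOKUPS ==
["H6","H5","H3","H5","H3","H6","H6","H5","H5"]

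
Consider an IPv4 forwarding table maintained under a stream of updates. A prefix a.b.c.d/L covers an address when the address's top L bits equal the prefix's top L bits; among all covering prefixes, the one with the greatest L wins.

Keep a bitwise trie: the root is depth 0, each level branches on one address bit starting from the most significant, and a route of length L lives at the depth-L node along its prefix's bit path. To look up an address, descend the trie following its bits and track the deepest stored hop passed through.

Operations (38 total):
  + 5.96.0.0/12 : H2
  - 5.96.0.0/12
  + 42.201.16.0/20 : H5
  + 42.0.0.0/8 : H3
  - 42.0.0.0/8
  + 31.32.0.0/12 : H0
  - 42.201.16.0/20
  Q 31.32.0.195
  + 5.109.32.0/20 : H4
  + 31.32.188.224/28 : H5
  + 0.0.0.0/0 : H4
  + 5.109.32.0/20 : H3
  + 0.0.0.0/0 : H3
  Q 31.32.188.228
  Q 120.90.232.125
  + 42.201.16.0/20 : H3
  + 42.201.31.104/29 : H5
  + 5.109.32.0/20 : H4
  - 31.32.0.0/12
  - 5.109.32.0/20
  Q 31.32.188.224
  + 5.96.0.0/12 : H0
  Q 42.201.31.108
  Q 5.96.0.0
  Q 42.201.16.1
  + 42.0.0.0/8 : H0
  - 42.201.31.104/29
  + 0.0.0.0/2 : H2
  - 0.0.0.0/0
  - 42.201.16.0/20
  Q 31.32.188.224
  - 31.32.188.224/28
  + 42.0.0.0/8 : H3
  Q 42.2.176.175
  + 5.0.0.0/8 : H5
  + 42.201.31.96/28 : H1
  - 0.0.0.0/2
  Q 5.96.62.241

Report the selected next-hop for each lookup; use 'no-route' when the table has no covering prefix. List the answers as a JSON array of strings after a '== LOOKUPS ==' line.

Trace:
  + 5.96.0.0/12 (H2) depth=12
  - 5.96.0.0/12 clear@12
  + 42.201.16.0/20 (H5) depth=20
  + 42.0.0.0/8 (H3) depth=8
  - 42.0.0.0/8 clear@8
  + 31.32.0.0/12 (H0) depth=12
  - 42.201.16.0/20 clear@20
  lookup 31.32.0.195: bits 000111110010 walk d0:-→d1:-→d2:-→d3:-→d4:-→d5:-→d6:-→d7:-→d8:-→d9:-→d10:-→d11:-→d12:H0 -> H0
  + 5.109.32.0/20 (H4) depth=20
  + 31.32.188.224/28 (H5) depth=28
  + 0.0.0.0/0 (H4) depth=0
  + 5.109.32.0/20 (H3) depth=20
  + 0.0.0.0/0 (H3) depth=0
  lookup 31.32.188.228: bits 0001111100100000101111001110 walk d0:H3→d1:-→d2:-→d3:-→d4:-→d5:-→d6:-→d7:-→d8:-→d9:-→d10:-→d11:-→d12:H0→d13:-→d14:-→d15:-→d16:-→d17:-→d18:-→d19:-→d20:-→d21:-→d22:-→d23:-→d24:-→d25:-→d26:-→d27:-→d28:H5 -> H5
  lookup 120.90.232.125: bits 0 walk d0:H3→d1:- -> H3
  + 42.201.16.0/20 (H3) depth=20
  + 42.201.31.104/29 (H5) depth=29
  + 5.109.32.0/20 (H4) depth=20
  - 31.32.0.0/12 clear@12
  - 5.109.32.0/20 clear@20
  lookup 31.32.188.224: bits 0001111100100000101111001110 walk d0:H3→d1:-→d2:-→d3:-→d4:-→d5:-→d6:-→d7:-→d8:-→d9:-→d10:-→d11:-→d12:-→d13:-→d14:-→d15:-→d16:-→d17:-→d18:-→d19:-→d20:-→d21:-→d22:-→d23:-→d24:-→d25:-→d26:-→d27:-→d28:H5 -> H5
  + 5.96.0.0/12 (H0) depth=12
  lookup 42.201.31.108: bits 00101010110010010001111101101 walk d0:H3→d1:-→d2:-→d3:-→d4:-→d5:-→d6:-→d7:-→d8:-→d9:-→d10:-→d11:-→d12:-→d13:-→d14:-→d15:-→d16:-→d17:-→d18:-→d19:-→d20:H3→d21:-→d22:-→d23:-→d24:-→d25:-→d26:-→d27:-→d28:-→d29:H5 -> H5
  lookup 5.96.0.0: bits 000001010110 walk d0:H3→d1:-→d2:-→d3:-→d4:-→d5:-→d6:-→d7:-→d8:-→d9:-→d10:-→d11:-→d12:H0 -> H0
  lookup 42.201.16.1: bits 00101010110010010001 walk d0:H3→d1:-→d2:-→d3:-→d4:-→d5:-→d6:-→d7:-→d8:-→d9:-→d10:-→d11:-→d12:-→d13:-→d14:-→d15:-→d16:-→d17:-→d18:-→d19:-→d20:H3 -> H3
  + 42.0.0.0/8 (H0) depth=8
  - 42.201.31.104/29 clear@29
  + 0.0.0.0/2 (H2) depth=2
  - 0.0.0.0/0 clear@0
  - 42.201.16.0/20 clear@20
  lookup 31.32.188.224: bits 0001111100100000101111001110 walk d0:-→d1:-→d2:H2→d3:-→d4:-→d5:-→d6:-→d7:-→d8:-→d9:-→d10:-→d11:-→d12:-→d13:-→d14:-→d15:-→d16:-→d17:-→d18:-→d19:-→d20:-→d21:-→d22:-→d23:-→d24:-→d25:-→d26:-→d27:-→d28:H5 -> H5
  - 31.32.188.224/28 clear@28
  + 42.0.0.0/8 (H3) depth=8
  lookup 42.2.176.175: bits 00101010 walk d0:-→d1:-→d2:H2→d3:-→d4:-→d5:-→d6:-→d7:-→d8:H3 -> H3
  + 5.0.0.0/8 (H5) depth=8
  + 42.201.31.96/28 (H1) depth=28
  - 0.0.0.0/2 clear@2
  lookup 5.96.62.241: bits 000001010110 walk d0:-→d1:-→d2:-→d3:-→d4:-→d5:-→d6:-→d7:-→d8:H5→d9:-→d10:-→d11:-→d12:H0 -> H0

== LOOKUPS ==
["H0","H5","H3","H5","H5","H0","H3","H5","H3","H0"]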